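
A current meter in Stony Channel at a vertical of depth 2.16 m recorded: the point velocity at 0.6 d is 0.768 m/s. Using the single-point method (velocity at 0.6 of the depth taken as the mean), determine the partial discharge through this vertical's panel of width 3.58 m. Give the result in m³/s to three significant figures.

v̄ = v₀.₆ = 0.768 m/s
q = v̄ × d × w = 0.7680 × 2.16 × 3.58 = 5.939 m³/s

5.94 m³/s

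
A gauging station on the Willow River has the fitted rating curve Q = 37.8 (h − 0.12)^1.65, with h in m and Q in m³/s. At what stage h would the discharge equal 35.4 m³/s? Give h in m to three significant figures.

1.08 m

h − h₀ = (Q/C)^(1/b) = (35.4/37.8)^(1/1.65) = 0.9610 m
h = 0.12 + 0.9610 = 1.081 m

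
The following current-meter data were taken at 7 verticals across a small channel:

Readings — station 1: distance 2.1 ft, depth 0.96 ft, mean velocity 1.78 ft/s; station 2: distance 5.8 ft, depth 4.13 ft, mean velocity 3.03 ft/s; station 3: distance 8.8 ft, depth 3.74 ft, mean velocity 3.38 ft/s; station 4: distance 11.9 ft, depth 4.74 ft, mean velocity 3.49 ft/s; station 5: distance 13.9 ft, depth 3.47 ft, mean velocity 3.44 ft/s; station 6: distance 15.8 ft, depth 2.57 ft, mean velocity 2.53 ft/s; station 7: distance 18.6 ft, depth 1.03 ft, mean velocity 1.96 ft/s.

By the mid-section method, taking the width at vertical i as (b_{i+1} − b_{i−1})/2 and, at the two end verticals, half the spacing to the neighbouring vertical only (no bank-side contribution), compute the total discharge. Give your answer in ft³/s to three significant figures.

167 ft³/s

w_1 = (5.8 − 2.1)/2 = 1.85 ft; q_1 = 1.78 × 0.96 × 1.85 = 3.161 ft³/s
w_2 = (8.8 − 2.1)/2 = 3.35 ft; q_2 = 3.03 × 4.13 × 3.35 = 41.92 ft³/s
w_3 = (11.9 − 5.8)/2 = 3.05 ft; q_3 = 3.38 × 3.74 × 3.05 = 38.56 ft³/s
w_4 = (13.9 − 8.8)/2 = 2.55 ft; q_4 = 3.49 × 4.74 × 2.55 = 42.18 ft³/s
w_5 = (15.8 − 11.9)/2 = 1.95 ft; q_5 = 3.44 × 3.47 × 1.95 = 23.28 ft³/s
w_6 = (18.6 − 13.9)/2 = 2.35 ft; q_6 = 2.53 × 2.57 × 2.35 = 15.28 ft³/s
w_7 = (18.6 − 15.8)/2 = 1.4 ft; q_7 = 1.96 × 1.03 × 1.4 = 2.826 ft³/s
Q = Σ qᵢ = 167.2 ft³/s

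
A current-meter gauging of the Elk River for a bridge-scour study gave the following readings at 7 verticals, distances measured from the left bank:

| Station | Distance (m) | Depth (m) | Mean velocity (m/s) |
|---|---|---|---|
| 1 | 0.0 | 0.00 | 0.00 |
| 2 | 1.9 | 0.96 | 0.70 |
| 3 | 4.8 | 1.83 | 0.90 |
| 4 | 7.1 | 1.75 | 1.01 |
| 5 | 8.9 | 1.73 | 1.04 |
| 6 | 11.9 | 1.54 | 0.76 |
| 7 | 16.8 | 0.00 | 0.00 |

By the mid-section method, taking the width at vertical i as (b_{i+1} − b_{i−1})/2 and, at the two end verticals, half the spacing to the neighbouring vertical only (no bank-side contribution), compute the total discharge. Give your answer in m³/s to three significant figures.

18.5 m³/s

w_2 = (4.8 − 0.0)/2 = 2.4 m; q_2 = 0.70 × 0.96 × 2.4 = 1.613 m³/s
w_3 = (7.1 − 1.9)/2 = 2.6 m; q_3 = 0.90 × 1.83 × 2.6 = 4.282 m³/s
w_4 = (8.9 − 4.8)/2 = 2.05 m; q_4 = 1.01 × 1.75 × 2.05 = 3.623 m³/s
w_5 = (11.9 − 7.1)/2 = 2.4 m; q_5 = 1.04 × 1.73 × 2.4 = 4.318 m³/s
w_6 = (16.8 − 8.9)/2 = 3.95 m; q_6 = 0.76 × 1.54 × 3.95 = 4.623 m³/s
Stations 1, 7 contribute zero (depth or velocity is 0).
Q = Σ qᵢ = 18.46 m³/s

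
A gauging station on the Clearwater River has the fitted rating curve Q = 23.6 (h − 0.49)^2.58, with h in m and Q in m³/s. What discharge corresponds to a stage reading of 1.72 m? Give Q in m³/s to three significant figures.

40.3 m³/s

Q = 23.6 × (1.72 − 0.49)^2.58 = 23.6 × 1.23^2.58 = 40.26 m³/s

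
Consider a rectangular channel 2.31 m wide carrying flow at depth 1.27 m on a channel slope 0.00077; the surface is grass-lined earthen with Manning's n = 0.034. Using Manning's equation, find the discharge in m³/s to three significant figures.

1.71 m³/s

A = b·y = 2.31 × 1.27 = 2.934 m²
P = b + 2y = 2.31 + 2×1.27 = 4.850 m
R = A/P = 2.934/4.850 = 0.6049 m
Q = (1/n)·A·R^(2/3)·S^(1/2) = (1/0.034) × 2.934 × 0.6049^(2/3) × 0.00077^(1/2) = 1.713 m³/s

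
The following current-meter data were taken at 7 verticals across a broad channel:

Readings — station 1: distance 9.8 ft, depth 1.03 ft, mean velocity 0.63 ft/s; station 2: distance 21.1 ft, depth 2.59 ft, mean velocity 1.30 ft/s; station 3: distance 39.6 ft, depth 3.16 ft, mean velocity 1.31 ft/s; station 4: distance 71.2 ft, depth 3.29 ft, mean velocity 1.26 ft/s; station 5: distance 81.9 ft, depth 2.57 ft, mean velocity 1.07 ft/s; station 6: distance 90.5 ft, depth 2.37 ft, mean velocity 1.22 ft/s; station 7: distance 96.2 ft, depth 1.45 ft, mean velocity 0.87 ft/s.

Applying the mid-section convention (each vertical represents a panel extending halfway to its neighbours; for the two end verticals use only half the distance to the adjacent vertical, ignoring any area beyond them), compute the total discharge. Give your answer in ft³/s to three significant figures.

w_1 = (21.1 − 9.8)/2 = 5.65 ft; q_1 = 0.63 × 1.03 × 5.65 = 3.666 ft³/s
w_2 = (39.6 − 9.8)/2 = 14.9 ft; q_2 = 1.30 × 2.59 × 14.9 = 50.17 ft³/s
w_3 = (71.2 − 21.1)/2 = 25.05 ft; q_3 = 1.31 × 3.16 × 25.05 = 103.7 ft³/s
w_4 = (81.9 − 39.6)/2 = 21.15 ft; q_4 = 1.26 × 3.29 × 21.15 = 87.68 ft³/s
w_5 = (90.5 − 71.2)/2 = 9.65 ft; q_5 = 1.07 × 2.57 × 9.65 = 26.54 ft³/s
w_6 = (96.2 − 81.9)/2 = 7.15 ft; q_6 = 1.22 × 2.37 × 7.15 = 20.67 ft³/s
w_7 = (96.2 − 90.5)/2 = 2.85 ft; q_7 = 0.87 × 1.45 × 2.85 = 3.595 ft³/s
Q = Σ qᵢ = 296.0 ft³/s

296 ft³/s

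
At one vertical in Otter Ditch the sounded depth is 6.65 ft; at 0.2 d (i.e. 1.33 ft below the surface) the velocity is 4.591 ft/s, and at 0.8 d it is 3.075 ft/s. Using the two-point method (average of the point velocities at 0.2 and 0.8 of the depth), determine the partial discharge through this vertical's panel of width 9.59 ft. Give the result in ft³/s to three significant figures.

v̄ = (4.591 + 3.075) / 2 = 3.833 ft/s
q = v̄ × d × w = 3.833 × 6.65 × 9.59 = 244.4 ft³/s

244 ft³/s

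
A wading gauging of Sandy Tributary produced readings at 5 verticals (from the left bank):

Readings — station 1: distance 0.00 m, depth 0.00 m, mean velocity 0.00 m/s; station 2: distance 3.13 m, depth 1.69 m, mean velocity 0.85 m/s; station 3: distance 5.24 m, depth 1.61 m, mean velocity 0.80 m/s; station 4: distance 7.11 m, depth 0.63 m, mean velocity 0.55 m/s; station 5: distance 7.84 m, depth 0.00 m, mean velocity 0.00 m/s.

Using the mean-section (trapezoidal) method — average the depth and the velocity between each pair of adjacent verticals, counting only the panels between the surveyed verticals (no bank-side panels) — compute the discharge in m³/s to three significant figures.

5.47 m³/s

Panel 1-2: Δb = 3.13 m, d̄ = (0.00+1.69)/2 = 0.845, v̄ = (0.00+0.85)/2 = 0.425 → q = 3.13×0.845×0.425 = 1.124 m³/s
Panel 2-3: Δb = 2.11 m, d̄ = (1.69+1.61)/2 = 1.65, v̄ = (0.85+0.80)/2 = 0.825 → q = 2.11×1.65×0.825 = 2.872 m³/s
Panel 3-4: Δb = 1.87 m, d̄ = (1.61+0.63)/2 = 1.12, v̄ = (0.80+0.55)/2 = 0.675 → q = 1.87×1.12×0.675 = 1.414 m³/s
Panel 4-5: Δb = 0.73 m, d̄ = (0.63+0.00)/2 = 0.315, v̄ = (0.55+0.00)/2 = 0.275 → q = 0.73×0.315×0.275 = 0.06324 m³/s
Q = Σ q = 5.473 m³/s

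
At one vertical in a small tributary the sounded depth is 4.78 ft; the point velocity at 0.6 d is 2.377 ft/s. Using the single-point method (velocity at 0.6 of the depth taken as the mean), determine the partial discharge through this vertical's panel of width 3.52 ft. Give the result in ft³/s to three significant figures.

40.0 ft³/s

v̄ = v₀.₆ = 2.377 ft/s
q = v̄ × d × w = 2.377 × 4.78 × 3.52 = 39.99 ft³/s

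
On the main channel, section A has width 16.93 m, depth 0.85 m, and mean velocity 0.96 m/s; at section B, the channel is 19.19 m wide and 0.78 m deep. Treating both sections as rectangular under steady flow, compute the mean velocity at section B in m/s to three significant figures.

Q = A₁V₁ = (16.93×0.85) × 0.96 = 13.81 m³/s
A₂ = 19.19 × 0.78 = 14.97 m²
V₂ = Q/A₂ = 13.81/14.97 = 0.9229 m/s

0.923 m/s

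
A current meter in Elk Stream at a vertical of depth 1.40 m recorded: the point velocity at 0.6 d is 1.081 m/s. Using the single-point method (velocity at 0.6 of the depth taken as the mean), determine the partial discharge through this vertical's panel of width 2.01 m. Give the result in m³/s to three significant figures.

3.04 m³/s

v̄ = v₀.₆ = 1.081 m/s
q = v̄ × d × w = 1.081 × 1.40 × 2.01 = 3.042 m³/s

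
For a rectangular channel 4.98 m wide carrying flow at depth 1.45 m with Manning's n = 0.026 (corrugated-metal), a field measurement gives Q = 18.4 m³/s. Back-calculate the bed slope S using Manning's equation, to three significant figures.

A = b·y = 4.98 × 1.45 = 7.221 m²
P = b + 2y = 4.98 + 2×1.45 = 7.880 m
R = A/P = 7.221/7.880 = 0.9164 m
S = (Q·n / (1·A·R^(2/3)))² = (18.4×0.026 / (1×7.221×0.9434))² = 0.004931

0.00493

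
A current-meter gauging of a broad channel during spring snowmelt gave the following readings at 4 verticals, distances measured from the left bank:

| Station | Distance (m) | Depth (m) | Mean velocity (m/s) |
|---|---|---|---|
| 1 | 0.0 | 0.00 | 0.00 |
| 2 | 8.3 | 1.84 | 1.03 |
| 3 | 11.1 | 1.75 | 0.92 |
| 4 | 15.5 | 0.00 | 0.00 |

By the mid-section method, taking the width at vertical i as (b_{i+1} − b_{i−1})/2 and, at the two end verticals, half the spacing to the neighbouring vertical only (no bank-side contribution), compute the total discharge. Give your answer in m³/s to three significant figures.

w_2 = (11.1 − 0.0)/2 = 5.55 m; q_2 = 1.03 × 1.84 × 5.55 = 10.52 m³/s
w_3 = (15.5 − 8.3)/2 = 3.6 m; q_3 = 0.92 × 1.75 × 3.6 = 5.796 m³/s
Stations 1, 4 contribute zero (depth or velocity is 0).
Q = Σ qᵢ = 16.31 m³/s

16.3 m³/s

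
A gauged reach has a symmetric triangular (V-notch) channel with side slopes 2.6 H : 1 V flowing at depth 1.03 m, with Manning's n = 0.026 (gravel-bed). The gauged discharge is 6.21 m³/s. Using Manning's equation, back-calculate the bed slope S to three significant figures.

0.00910

A = z·y² = 2.6×1.03² = 2.758 m²
P = 2y√(1+z²) = 2×1.03×√(1+2.6²) = 5.738 m
R = A/P = 2.758/5.738 = 0.4807 m
S = (Q·n / (1·A·R^(2/3)))² = (6.21×0.026 / (1×2.758×0.6136))² = 0.009100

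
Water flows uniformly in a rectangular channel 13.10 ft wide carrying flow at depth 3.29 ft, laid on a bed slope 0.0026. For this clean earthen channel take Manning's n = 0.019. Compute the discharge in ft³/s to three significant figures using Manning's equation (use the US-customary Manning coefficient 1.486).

A = b·y = 13.10 × 3.29 = 43.10 ft²
P = b + 2y = 13.10 + 2×3.29 = 19.68 ft
R = A/P = 43.10/19.68 = 2.190 ft
Q = (1.486/n)·A·R^(2/3)·S^(1/2) = (1.486/0.019) × 43.10 × 2.190^(2/3) × 0.0026^(1/2) = 289.9 ft³/s

290 ft³/s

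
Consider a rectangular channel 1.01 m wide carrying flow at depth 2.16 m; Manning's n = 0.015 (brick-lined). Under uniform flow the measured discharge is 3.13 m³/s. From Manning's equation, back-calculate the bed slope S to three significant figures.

0.00152

A = b·y = 1.01 × 2.16 = 2.182 m²
P = b + 2y = 1.01 + 2×2.16 = 5.330 m
R = A/P = 2.182/5.330 = 0.4093 m
S = (Q·n / (1·A·R^(2/3)))² = (3.13×0.015 / (1×2.182×0.5513))² = 0.001524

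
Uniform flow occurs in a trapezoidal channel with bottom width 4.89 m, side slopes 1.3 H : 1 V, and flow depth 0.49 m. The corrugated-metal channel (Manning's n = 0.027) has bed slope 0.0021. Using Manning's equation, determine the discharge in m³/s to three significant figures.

2.56 m³/s

A = (b + z·y)·y = (4.89 + 1.3×0.49)×0.49 = 2.708 m²
P = b + 2y√(1+z²) = 4.89 + 2×0.49×√(1+1.3²) = 6.497 m
R = A/P = 2.708/6.497 = 0.4168 m
Q = (1/n)·A·R^(2/3)·S^(1/2) = (1/0.027) × 2.708 × 0.4168^(2/3) × 0.0021^(1/2) = 2.565 m³/s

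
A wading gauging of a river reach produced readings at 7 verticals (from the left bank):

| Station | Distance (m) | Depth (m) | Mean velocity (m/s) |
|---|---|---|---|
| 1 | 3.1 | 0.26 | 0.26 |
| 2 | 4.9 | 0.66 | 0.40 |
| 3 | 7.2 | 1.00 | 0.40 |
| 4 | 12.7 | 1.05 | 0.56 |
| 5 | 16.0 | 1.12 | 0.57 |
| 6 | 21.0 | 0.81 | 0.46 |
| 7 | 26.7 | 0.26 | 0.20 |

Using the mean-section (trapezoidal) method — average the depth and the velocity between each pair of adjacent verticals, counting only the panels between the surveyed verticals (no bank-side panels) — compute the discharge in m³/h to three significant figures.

Panel 1-2: Δb = 1.8 m, d̄ = (0.26+0.66)/2 = 0.46, v̄ = (0.26+0.40)/2 = 0.33 → q = 1.8×0.46×0.33 = 0.2732 m³/s
Panel 2-3: Δb = 2.3 m, d̄ = (0.66+1.00)/2 = 0.83, v̄ = (0.40+0.40)/2 = 0.4 → q = 2.3×0.83×0.4 = 0.7636 m³/s
Panel 3-4: Δb = 5.5 m, d̄ = (1.00+1.05)/2 = 1.025, v̄ = (0.40+0.56)/2 = 0.48 → q = 5.5×1.025×0.48 = 2.706 m³/s
Panel 4-5: Δb = 3.3 m, d̄ = (1.05+1.12)/2 = 1.085, v̄ = (0.56+0.57)/2 = 0.565 → q = 3.3×1.085×0.565 = 2.023 m³/s
Panel 5-6: Δb = 5 m, d̄ = (1.12+0.81)/2 = 0.965, v̄ = (0.57+0.46)/2 = 0.515 → q = 5×0.965×0.515 = 2.485 m³/s
Panel 6-7: Δb = 5.7 m, d̄ = (0.81+0.26)/2 = 0.535, v̄ = (0.46+0.20)/2 = 0.33 → q = 5.7×0.535×0.33 = 1.006 m³/s
Q = Σ q = 9.257 m³/s
= 9.257 × 3600 = 33330 m³/h

33300 m³/h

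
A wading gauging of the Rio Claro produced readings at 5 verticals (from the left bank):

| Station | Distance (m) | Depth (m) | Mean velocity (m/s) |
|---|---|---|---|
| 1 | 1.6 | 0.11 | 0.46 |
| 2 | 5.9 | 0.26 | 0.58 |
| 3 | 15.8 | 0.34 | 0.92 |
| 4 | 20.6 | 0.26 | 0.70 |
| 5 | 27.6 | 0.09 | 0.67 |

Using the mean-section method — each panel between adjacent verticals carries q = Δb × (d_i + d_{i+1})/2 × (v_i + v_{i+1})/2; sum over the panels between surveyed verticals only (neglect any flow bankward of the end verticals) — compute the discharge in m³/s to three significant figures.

Panel 1-2: Δb = 4.3 m, d̄ = (0.11+0.26)/2 = 0.185, v̄ = (0.46+0.58)/2 = 0.52 → q = 4.3×0.185×0.52 = 0.4137 m³/s
Panel 2-3: Δb = 9.9 m, d̄ = (0.26+0.34)/2 = 0.3, v̄ = (0.58+0.92)/2 = 0.75 → q = 9.9×0.3×0.75 = 2.228 m³/s
Panel 3-4: Δb = 4.8 m, d̄ = (0.34+0.26)/2 = 0.3, v̄ = (0.92+0.70)/2 = 0.81 → q = 4.8×0.3×0.81 = 1.166 m³/s
Panel 4-5: Δb = 7 m, d̄ = (0.26+0.09)/2 = 0.175, v̄ = (0.70+0.67)/2 = 0.685 → q = 7×0.175×0.685 = 0.8391 m³/s
Q = Σ q = 4.647 m³/s

4.65 m³/s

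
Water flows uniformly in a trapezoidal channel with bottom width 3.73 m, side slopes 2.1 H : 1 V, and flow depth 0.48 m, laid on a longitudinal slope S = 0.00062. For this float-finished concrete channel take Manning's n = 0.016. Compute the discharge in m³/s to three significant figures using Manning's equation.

1.86 m³/s

A = (b + z·y)·y = (3.73 + 2.1×0.48)×0.48 = 2.274 m²
P = b + 2y√(1+z²) = 3.73 + 2×0.48×√(1+2.1²) = 5.963 m
R = A/P = 2.274/5.963 = 0.3814 m
Q = (1/n)·A·R^(2/3)·S^(1/2) = (1/0.016) × 2.274 × 0.3814^(2/3) × 0.00062^(1/2) = 1.861 m³/s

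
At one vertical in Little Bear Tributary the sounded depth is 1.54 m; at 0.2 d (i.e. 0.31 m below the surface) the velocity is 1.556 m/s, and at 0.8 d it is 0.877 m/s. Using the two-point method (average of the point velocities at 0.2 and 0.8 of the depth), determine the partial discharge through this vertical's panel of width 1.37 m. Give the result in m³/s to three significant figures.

2.57 m³/s

v̄ = (1.556 + 0.877) / 2 = 1.217 m/s
q = v̄ × d × w = 1.217 × 1.54 × 1.37 = 2.567 m³/s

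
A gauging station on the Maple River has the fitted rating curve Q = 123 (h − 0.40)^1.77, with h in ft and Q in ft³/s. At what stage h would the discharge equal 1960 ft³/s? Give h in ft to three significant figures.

h − h₀ = (Q/C)^(1/b) = (1960/123)^(1/1.77) = 4.779 ft
h = 0.40 + 4.779 = 5.179 ft

5.18 ft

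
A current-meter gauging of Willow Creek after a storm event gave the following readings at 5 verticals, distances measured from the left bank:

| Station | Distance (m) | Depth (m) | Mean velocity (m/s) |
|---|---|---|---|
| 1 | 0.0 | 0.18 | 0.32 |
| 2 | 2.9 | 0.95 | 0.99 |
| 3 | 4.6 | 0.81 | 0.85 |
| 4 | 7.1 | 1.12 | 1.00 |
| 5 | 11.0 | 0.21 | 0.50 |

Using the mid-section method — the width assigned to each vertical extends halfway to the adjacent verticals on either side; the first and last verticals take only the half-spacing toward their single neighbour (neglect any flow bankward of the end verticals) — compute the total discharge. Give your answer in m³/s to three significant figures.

w_1 = (2.9 − 0.0)/2 = 1.45 m; q_1 = 0.32 × 0.18 × 1.45 = 0.08352 m³/s
w_2 = (4.6 − 0.0)/2 = 2.3 m; q_2 = 0.99 × 0.95 × 2.3 = 2.163 m³/s
w_3 = (7.1 − 2.9)/2 = 2.1 m; q_3 = 0.85 × 0.81 × 2.1 = 1.446 m³/s
w_4 = (11.0 − 4.6)/2 = 3.2 m; q_4 = 1.00 × 1.12 × 3.2 = 3.584 m³/s
w_5 = (11.0 − 7.1)/2 = 1.95 m; q_5 = 0.50 × 0.21 × 1.95 = 0.2048 m³/s
Q = Σ qᵢ = 7.481 m³/s

7.48 m³/s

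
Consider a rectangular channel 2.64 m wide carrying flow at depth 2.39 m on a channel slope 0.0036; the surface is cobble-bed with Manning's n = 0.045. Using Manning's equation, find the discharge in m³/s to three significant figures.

7.55 m³/s

A = b·y = 2.64 × 2.39 = 6.310 m²
P = b + 2y = 2.64 + 2×2.39 = 7.420 m
R = A/P = 6.310/7.420 = 0.8504 m
Q = (1/n)·A·R^(2/3)·S^(1/2) = (1/0.045) × 6.310 × 0.8504^(2/3) × 0.0036^(1/2) = 7.551 m³/s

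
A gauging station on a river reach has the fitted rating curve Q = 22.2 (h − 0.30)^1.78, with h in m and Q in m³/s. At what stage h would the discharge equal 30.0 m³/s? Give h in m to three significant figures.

1.48 m

h − h₀ = (Q/C)^(1/b) = (30.0/22.2)^(1/1.78) = 1.184 m
h = 0.30 + 1.184 = 1.484 m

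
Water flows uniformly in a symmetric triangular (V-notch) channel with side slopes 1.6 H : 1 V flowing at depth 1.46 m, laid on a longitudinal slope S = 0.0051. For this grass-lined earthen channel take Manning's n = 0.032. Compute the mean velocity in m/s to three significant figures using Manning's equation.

A = z·y² = 1.6×1.46² = 3.411 m²
P = 2y√(1+z²) = 2×1.46×√(1+1.6²) = 5.509 m
R = A/P = 3.411/5.509 = 0.6190 m
Q = (1/n)·A·R^(2/3)·S^(1/2) = (1/0.032) × 3.411 × 0.6190^(2/3) × 0.0051^(1/2) = 5.528 m³/s
V = Q/A = 5.528/3.411 = 1.621 m/s

1.62 m/s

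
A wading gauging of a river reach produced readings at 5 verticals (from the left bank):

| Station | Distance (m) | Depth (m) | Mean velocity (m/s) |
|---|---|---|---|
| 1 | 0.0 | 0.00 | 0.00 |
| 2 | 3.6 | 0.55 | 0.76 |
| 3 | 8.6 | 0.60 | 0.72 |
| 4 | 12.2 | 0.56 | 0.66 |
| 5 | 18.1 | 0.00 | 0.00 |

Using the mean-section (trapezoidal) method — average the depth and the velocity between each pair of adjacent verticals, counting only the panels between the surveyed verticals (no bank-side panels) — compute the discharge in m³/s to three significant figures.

4.49 m³/s

Panel 1-2: Δb = 3.6 m, d̄ = (0.00+0.55)/2 = 0.275, v̄ = (0.00+0.76)/2 = 0.38 → q = 3.6×0.275×0.38 = 0.3762 m³/s
Panel 2-3: Δb = 5 m, d̄ = (0.55+0.60)/2 = 0.575, v̄ = (0.76+0.72)/2 = 0.74 → q = 5×0.575×0.74 = 2.128 m³/s
Panel 3-4: Δb = 3.6 m, d̄ = (0.60+0.56)/2 = 0.58, v̄ = (0.72+0.66)/2 = 0.69 → q = 3.6×0.58×0.69 = 1.441 m³/s
Panel 4-5: Δb = 5.9 m, d̄ = (0.56+0.00)/2 = 0.28, v̄ = (0.66+0.00)/2 = 0.33 → q = 5.9×0.28×0.33 = 0.5452 m³/s
Q = Σ q = 4.490 m³/s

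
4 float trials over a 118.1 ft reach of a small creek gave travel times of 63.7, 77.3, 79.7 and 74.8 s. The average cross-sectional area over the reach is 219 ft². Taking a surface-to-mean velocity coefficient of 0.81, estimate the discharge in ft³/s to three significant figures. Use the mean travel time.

t̄ = (63.7 + 77.3 + 79.7 + 74.8) / 4 = 73.875 s
v_surface = L / t̄ = 118.1 / 73.875 = 1.599 ft/s
v_mean = 0.81 × 1.599 = 1.295 ft/s
Q = A × v_mean = 219 × 1.295 = 283.6 ft³/s

284 ft³/s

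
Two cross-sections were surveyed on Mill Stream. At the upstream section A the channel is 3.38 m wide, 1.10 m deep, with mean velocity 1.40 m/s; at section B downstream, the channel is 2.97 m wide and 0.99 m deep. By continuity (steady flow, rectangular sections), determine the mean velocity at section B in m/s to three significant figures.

Q = A₁V₁ = (3.38×1.10) × 1.40 = 5.205 m³/s
A₂ = 2.97 × 0.99 = 2.940 m²
V₂ = Q/A₂ = 5.205/2.940 = 1.770 m/s

1.77 m/s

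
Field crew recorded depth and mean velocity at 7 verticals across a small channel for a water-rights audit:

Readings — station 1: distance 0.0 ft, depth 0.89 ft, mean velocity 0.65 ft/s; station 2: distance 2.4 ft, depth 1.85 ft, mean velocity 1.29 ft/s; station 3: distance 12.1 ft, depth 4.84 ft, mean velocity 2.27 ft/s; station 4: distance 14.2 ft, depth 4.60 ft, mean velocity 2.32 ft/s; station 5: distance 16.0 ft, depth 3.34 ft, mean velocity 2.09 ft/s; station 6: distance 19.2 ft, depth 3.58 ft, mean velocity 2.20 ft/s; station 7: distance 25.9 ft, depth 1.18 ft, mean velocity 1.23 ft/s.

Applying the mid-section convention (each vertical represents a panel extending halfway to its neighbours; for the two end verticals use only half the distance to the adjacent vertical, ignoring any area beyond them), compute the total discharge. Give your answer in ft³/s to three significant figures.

w_1 = (2.4 − 0.0)/2 = 1.2 ft; q_1 = 0.65 × 0.89 × 1.2 = 0.6942 ft³/s
w_2 = (12.1 − 0.0)/2 = 6.05 ft; q_2 = 1.29 × 1.85 × 6.05 = 14.44 ft³/s
w_3 = (14.2 − 2.4)/2 = 5.9 ft; q_3 = 2.27 × 4.84 × 5.9 = 64.82 ft³/s
w_4 = (16.0 − 12.1)/2 = 1.95 ft; q_4 = 2.32 × 4.60 × 1.95 = 20.81 ft³/s
w_5 = (19.2 − 14.2)/2 = 2.5 ft; q_5 = 2.09 × 3.34 × 2.5 = 17.45 ft³/s
w_6 = (25.9 − 16.0)/2 = 4.95 ft; q_6 = 2.20 × 3.58 × 4.95 = 38.99 ft³/s
w_7 = (25.9 − 19.2)/2 = 3.35 ft; q_7 = 1.23 × 1.18 × 3.35 = 4.862 ft³/s
Q = Σ qᵢ = 162.1 ft³/s

162 ft³/s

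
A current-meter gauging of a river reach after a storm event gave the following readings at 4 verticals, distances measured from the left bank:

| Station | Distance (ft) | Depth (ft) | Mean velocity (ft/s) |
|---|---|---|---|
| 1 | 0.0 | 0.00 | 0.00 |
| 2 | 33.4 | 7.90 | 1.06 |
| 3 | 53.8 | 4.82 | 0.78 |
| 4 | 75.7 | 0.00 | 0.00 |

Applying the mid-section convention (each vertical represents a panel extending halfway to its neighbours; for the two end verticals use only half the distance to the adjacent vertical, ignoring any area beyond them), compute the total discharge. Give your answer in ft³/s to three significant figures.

305 ft³/s

w_2 = (53.8 − 0.0)/2 = 26.9 ft; q_2 = 1.06 × 7.90 × 26.9 = 225.3 ft³/s
w_3 = (75.7 − 33.4)/2 = 21.15 ft; q_3 = 0.78 × 4.82 × 21.15 = 79.52 ft³/s
Stations 1, 4 contribute zero (depth or velocity is 0).
Q = Σ qᵢ = 304.8 ft³/s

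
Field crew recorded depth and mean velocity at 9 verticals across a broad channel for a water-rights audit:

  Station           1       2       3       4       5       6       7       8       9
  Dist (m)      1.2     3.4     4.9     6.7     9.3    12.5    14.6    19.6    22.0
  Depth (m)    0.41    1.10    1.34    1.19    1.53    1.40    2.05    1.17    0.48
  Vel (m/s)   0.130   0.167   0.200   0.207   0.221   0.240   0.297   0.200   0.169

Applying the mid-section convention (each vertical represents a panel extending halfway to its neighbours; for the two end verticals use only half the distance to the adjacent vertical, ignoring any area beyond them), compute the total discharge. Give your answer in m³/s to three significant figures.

6.38 m³/s

w_1 = (3.4 − 1.2)/2 = 1.1 m; q_1 = 0.130 × 0.41 × 1.1 = 0.05863 m³/s
w_2 = (4.9 − 1.2)/2 = 1.85 m; q_2 = 0.167 × 1.10 × 1.85 = 0.3398 m³/s
w_3 = (6.7 − 3.4)/2 = 1.65 m; q_3 = 0.200 × 1.34 × 1.65 = 0.4422 m³/s
w_4 = (9.3 − 4.9)/2 = 2.2 m; q_4 = 0.207 × 1.19 × 2.2 = 0.5419 m³/s
w_5 = (12.5 − 6.7)/2 = 2.9 m; q_5 = 0.221 × 1.53 × 2.9 = 0.9806 m³/s
w_6 = (14.6 − 9.3)/2 = 2.65 m; q_6 = 0.240 × 1.40 × 2.65 = 0.8904 m³/s
w_7 = (19.6 − 12.5)/2 = 3.55 m; q_7 = 0.297 × 2.05 × 3.55 = 2.161 m³/s
w_8 = (22.0 − 14.6)/2 = 3.7 m; q_8 = 0.200 × 1.17 × 3.7 = 0.8658 m³/s
w_9 = (22.0 − 19.6)/2 = 1.2 m; q_9 = 0.169 × 0.48 × 1.2 = 0.09734 m³/s
Q = Σ qᵢ = 6.378 m³/s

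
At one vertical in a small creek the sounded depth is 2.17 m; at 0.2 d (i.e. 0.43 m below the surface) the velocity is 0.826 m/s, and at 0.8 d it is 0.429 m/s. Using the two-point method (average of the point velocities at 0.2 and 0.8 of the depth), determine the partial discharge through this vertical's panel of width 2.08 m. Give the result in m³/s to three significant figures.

2.83 m³/s

v̄ = (0.826 + 0.429) / 2 = 0.6275 m/s
q = v̄ × d × w = 0.6275 × 2.17 × 2.08 = 2.832 m³/s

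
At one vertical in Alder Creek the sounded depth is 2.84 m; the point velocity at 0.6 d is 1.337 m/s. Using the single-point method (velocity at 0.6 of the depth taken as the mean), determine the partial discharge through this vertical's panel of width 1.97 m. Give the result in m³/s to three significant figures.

v̄ = v₀.₆ = 1.337 m/s
q = v̄ × d × w = 1.337 × 2.84 × 1.97 = 7.480 m³/s

7.48 m³/s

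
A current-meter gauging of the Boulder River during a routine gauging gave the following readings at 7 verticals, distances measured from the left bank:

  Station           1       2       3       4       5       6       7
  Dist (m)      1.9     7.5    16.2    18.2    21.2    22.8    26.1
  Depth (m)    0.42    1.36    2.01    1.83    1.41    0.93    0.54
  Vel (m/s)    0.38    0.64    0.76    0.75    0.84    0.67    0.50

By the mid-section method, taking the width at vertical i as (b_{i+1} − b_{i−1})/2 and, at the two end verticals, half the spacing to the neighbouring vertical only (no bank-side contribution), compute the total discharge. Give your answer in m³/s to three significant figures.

w_1 = (7.5 − 1.9)/2 = 2.8 m; q_1 = 0.38 × 0.42 × 2.8 = 0.4469 m³/s
w_2 = (16.2 − 1.9)/2 = 7.15 m; q_2 = 0.64 × 1.36 × 7.15 = 6.223 m³/s
w_3 = (18.2 − 7.5)/2 = 5.35 m; q_3 = 0.76 × 2.01 × 5.35 = 8.173 m³/s
w_4 = (21.2 − 16.2)/2 = 2.5 m; q_4 = 0.75 × 1.83 × 2.5 = 3.431 m³/s
w_5 = (22.8 − 18.2)/2 = 2.3 m; q_5 = 0.84 × 1.41 × 2.3 = 2.724 m³/s
w_6 = (26.1 − 21.2)/2 = 2.45 m; q_6 = 0.67 × 0.93 × 2.45 = 1.527 m³/s
w_7 = (26.1 − 22.8)/2 = 1.65 m; q_7 = 0.50 × 0.54 × 1.65 = 0.4455 m³/s
Q = Σ qᵢ = 22.97 m³/s

23.0 m³/s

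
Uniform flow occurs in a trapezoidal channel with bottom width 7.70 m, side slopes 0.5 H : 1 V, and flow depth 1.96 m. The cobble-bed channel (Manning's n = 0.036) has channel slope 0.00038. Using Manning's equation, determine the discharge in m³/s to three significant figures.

A = (b + z·y)·y = (7.70 + 0.5×1.96)×1.96 = 17.01 m²
P = b + 2y√(1+z²) = 7.70 + 2×1.96×√(1+0.5²) = 12.08 m
R = A/P = 17.01/12.08 = 1.408 m
Q = (1/n)·A·R^(2/3)·S^(1/2) = (1/0.036) × 17.01 × 1.408^(2/3) × 0.00038^(1/2) = 11.57 m³/s

11.6 m³/s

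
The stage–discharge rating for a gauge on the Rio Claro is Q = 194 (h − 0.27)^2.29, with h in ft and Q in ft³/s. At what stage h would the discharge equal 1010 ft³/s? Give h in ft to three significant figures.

2.33 ft

h − h₀ = (Q/C)^(1/b) = (1010/194)^(1/2.29) = 2.055 ft
h = 0.27 + 2.055 = 2.325 ft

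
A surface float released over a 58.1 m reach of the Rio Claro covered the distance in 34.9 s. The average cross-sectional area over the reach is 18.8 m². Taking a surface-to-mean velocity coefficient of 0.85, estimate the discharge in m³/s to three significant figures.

v_surface = L / t̄ = 58.1 / 34.9 = 1.665 m/s
v_mean = 0.85 × 1.665 = 1.415 m/s
Q = A × v_mean = 18.8 × 1.415 = 26.60 m³/s

26.6 m³/s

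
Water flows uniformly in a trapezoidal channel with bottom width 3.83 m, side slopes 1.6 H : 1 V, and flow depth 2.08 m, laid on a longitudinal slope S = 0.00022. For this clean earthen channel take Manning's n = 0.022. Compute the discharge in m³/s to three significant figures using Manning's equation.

11.8 m³/s

A = (b + z·y)·y = (3.83 + 1.6×2.08)×2.08 = 14.89 m²
P = b + 2y√(1+z²) = 3.83 + 2×2.08×√(1+1.6²) = 11.68 m
R = A/P = 14.89/11.68 = 1.275 m
Q = (1/n)·A·R^(2/3)·S^(1/2) = (1/0.022) × 14.89 × 1.275^(2/3) × 0.00022^(1/2) = 11.80 m³/s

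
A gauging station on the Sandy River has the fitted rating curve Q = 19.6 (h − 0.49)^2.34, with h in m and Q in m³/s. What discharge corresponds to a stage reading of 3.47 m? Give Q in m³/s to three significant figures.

252 m³/s

Q = 19.6 × (3.47 − 0.49)^2.34 = 19.6 × 2.98^2.34 = 252.3 m³/s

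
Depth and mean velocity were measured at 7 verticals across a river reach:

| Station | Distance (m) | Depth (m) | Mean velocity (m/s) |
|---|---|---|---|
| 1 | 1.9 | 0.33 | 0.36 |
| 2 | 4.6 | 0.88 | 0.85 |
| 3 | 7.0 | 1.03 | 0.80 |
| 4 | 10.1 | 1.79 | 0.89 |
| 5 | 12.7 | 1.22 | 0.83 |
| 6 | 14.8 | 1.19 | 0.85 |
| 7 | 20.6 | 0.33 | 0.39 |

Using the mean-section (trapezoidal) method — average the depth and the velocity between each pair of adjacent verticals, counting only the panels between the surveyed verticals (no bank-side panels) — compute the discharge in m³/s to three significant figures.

14.8 m³/s

Panel 1-2: Δb = 2.7 m, d̄ = (0.33+0.88)/2 = 0.605, v̄ = (0.36+0.85)/2 = 0.605 → q = 2.7×0.605×0.605 = 0.9883 m³/s
Panel 2-3: Δb = 2.4 m, d̄ = (0.88+1.03)/2 = 0.955, v̄ = (0.85+0.80)/2 = 0.825 → q = 2.4×0.955×0.825 = 1.891 m³/s
Panel 3-4: Δb = 3.1 m, d̄ = (1.03+1.79)/2 = 1.41, v̄ = (0.80+0.89)/2 = 0.845 → q = 3.1×1.41×0.845 = 3.693 m³/s
Panel 4-5: Δb = 2.6 m, d̄ = (1.79+1.22)/2 = 1.505, v̄ = (0.89+0.83)/2 = 0.86 → q = 2.6×1.505×0.86 = 3.365 m³/s
Panel 5-6: Δb = 2.1 m, d̄ = (1.22+1.19)/2 = 1.205, v̄ = (0.83+0.85)/2 = 0.84 → q = 2.1×1.205×0.84 = 2.126 m³/s
Panel 6-7: Δb = 5.8 m, d̄ = (1.19+0.33)/2 = 0.76, v̄ = (0.85+0.39)/2 = 0.62 → q = 5.8×0.76×0.62 = 2.733 m³/s
Q = Σ q = 14.80 m³/s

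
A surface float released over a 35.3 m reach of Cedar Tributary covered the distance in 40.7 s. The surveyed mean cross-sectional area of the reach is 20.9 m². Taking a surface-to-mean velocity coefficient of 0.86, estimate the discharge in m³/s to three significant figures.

15.6 m³/s

v_surface = L / t̄ = 35.3 / 40.7 = 0.8673 m/s
v_mean = 0.86 × 0.8673 = 0.7459 m/s
Q = A × v_mean = 20.9 × 0.7459 = 15.59 m³/s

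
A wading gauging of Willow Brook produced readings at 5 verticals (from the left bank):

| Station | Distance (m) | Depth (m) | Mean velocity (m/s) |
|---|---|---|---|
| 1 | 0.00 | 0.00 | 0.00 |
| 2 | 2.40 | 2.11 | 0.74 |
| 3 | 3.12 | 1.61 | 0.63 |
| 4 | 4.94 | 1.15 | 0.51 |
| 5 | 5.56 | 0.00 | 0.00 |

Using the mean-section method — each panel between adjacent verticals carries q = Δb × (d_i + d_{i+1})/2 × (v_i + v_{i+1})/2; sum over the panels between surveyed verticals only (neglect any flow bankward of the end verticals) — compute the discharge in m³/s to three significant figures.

Panel 1-2: Δb = 2.4 m, d̄ = (0.00+2.11)/2 = 1.055, v̄ = (0.00+0.74)/2 = 0.37 → q = 2.4×1.055×0.37 = 0.9368 m³/s
Panel 2-3: Δb = 0.72 m, d̄ = (2.11+1.61)/2 = 1.86, v̄ = (0.74+0.63)/2 = 0.685 → q = 0.72×1.86×0.685 = 0.9174 m³/s
Panel 3-4: Δb = 1.82 m, d̄ = (1.61+1.15)/2 = 1.38, v̄ = (0.63+0.51)/2 = 0.57 → q = 1.82×1.38×0.57 = 1.432 m³/s
Panel 4-5: Δb = 0.62 m, d̄ = (1.15+0.00)/2 = 0.575, v̄ = (0.51+0.00)/2 = 0.255 → q = 0.62×0.575×0.255 = 0.09091 m³/s
Q = Σ q = 3.377 m³/s

3.38 m³/s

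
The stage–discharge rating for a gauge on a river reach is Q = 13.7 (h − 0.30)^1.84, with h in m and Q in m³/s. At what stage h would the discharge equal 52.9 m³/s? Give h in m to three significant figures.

2.38 m

h − h₀ = (Q/C)^(1/b) = (52.9/13.7)^(1/1.84) = 2.084 m
h = 0.30 + 2.084 = 2.384 m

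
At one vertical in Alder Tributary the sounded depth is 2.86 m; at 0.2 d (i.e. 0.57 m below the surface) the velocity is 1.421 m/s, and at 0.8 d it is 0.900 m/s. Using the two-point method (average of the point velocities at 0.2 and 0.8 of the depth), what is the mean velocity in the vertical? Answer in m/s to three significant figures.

v̄ = (1.421 + 0.900) / 2 = 1.161 m/s

1.16 m/s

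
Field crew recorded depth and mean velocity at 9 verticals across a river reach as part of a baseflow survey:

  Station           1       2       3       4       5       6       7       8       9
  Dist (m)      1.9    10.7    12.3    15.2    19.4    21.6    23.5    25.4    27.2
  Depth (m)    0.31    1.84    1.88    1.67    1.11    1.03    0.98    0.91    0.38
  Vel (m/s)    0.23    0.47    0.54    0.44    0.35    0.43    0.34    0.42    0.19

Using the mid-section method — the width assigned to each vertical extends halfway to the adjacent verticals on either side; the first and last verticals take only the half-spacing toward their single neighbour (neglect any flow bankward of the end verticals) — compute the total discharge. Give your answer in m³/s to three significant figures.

13.3 m³/s

w_1 = (10.7 − 1.9)/2 = 4.4 m; q_1 = 0.23 × 0.31 × 4.4 = 0.3137 m³/s
w_2 = (12.3 − 1.9)/2 = 5.2 m; q_2 = 0.47 × 1.84 × 5.2 = 4.497 m³/s
w_3 = (15.2 − 10.7)/2 = 2.25 m; q_3 = 0.54 × 1.88 × 2.25 = 2.284 m³/s
w_4 = (19.4 − 12.3)/2 = 3.55 m; q_4 = 0.44 × 1.67 × 3.55 = 2.609 m³/s
w_5 = (21.6 − 15.2)/2 = 3.2 m; q_5 = 0.35 × 1.11 × 3.2 = 1.243 m³/s
w_6 = (23.5 − 19.4)/2 = 2.05 m; q_6 = 0.43 × 1.03 × 2.05 = 0.9079 m³/s
w_7 = (25.4 − 21.6)/2 = 1.9 m; q_7 = 0.34 × 0.98 × 1.9 = 0.6331 m³/s
w_8 = (27.2 − 23.5)/2 = 1.85 m; q_8 = 0.42 × 0.91 × 1.85 = 0.7071 m³/s
w_9 = (27.2 − 25.4)/2 = 0.9 m; q_9 = 0.19 × 0.38 × 0.9 = 0.06498 m³/s
Q = Σ qᵢ = 13.26 m³/s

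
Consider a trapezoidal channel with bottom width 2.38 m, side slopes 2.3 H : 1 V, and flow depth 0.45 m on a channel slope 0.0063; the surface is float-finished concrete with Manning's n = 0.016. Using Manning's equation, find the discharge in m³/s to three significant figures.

A = (b + z·y)·y = (2.38 + 2.3×0.45)×0.45 = 1.537 m²
P = b + 2y√(1+z²) = 2.38 + 2×0.45×√(1+2.3²) = 4.637 m
R = A/P = 1.537/4.637 = 0.3314 m
Q = (1/n)·A·R^(2/3)·S^(1/2) = (1/0.016) × 1.537 × 0.3314^(2/3) × 0.0063^(1/2) = 3.651 m³/s

3.65 m³/s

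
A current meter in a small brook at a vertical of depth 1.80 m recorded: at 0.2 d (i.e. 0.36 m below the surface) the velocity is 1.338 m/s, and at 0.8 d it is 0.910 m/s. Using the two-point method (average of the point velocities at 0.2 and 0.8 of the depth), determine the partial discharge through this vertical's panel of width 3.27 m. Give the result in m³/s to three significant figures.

v̄ = (1.338 + 0.910) / 2 = 1.124 m/s
q = v̄ × d × w = 1.124 × 1.80 × 3.27 = 6.616 m³/s

6.62 m³/s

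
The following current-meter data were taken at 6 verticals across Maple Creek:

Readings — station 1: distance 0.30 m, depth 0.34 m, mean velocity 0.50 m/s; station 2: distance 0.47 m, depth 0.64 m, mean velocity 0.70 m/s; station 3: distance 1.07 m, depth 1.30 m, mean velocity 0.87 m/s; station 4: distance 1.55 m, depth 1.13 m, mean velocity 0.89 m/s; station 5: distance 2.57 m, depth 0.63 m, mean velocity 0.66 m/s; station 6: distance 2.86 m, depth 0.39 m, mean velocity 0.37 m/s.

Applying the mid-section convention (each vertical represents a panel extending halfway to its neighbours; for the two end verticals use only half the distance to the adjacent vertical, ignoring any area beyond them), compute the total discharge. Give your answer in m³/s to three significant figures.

1.85 m³/s

w_1 = (0.47 − 0.30)/2 = 0.085 m; q_1 = 0.50 × 0.34 × 0.085 = 0.01445 m³/s
w_2 = (1.07 − 0.30)/2 = 0.385 m; q_2 = 0.70 × 0.64 × 0.385 = 0.1725 m³/s
w_3 = (1.55 − 0.47)/2 = 0.54 m; q_3 = 0.87 × 1.30 × 0.54 = 0.6107 m³/s
w_4 = (2.57 − 1.07)/2 = 0.75 m; q_4 = 0.89 × 1.13 × 0.75 = 0.7543 m³/s
w_5 = (2.86 − 1.55)/2 = 0.655 m; q_5 = 0.66 × 0.63 × 0.655 = 0.2723 m³/s
w_6 = (2.86 − 2.57)/2 = 0.145 m; q_6 = 0.37 × 0.39 × 0.145 = 0.02092 m³/s
Q = Σ qᵢ = 1.845 m³/s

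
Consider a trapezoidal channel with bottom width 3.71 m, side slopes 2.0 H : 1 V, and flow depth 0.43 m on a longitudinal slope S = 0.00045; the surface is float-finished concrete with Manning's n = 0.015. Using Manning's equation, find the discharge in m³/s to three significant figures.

A = (b + z·y)·y = (3.71 + 2.0×0.43)×0.43 = 1.965 m²
P = b + 2y√(1+z²) = 3.71 + 2×0.43×√(1+2.0²) = 5.633 m
R = A/P = 1.965/5.633 = 0.3489 m
Q = (1/n)·A·R^(2/3)·S^(1/2) = (1/0.015) × 1.965 × 0.3489^(2/3) × 0.00045^(1/2) = 1.377 m³/s

1.38 m³/s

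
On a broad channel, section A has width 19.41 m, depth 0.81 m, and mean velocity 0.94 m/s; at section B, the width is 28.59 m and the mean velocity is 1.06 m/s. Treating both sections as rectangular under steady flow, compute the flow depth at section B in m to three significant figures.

0.488 m

Q = A₁V₁ = (19.41×0.81) × 0.94 = 14.78 m³/s
d₂ = Q/(b₂ V₂) = 14.78/(28.59×1.06) = 0.4877 m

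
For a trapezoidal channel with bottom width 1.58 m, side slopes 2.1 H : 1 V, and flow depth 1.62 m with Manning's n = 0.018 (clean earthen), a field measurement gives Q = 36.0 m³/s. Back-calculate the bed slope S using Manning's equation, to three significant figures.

A = (b + z·y)·y = (1.58 + 2.1×1.62)×1.62 = 8.071 m²
P = b + 2y√(1+z²) = 1.58 + 2×1.62×√(1+2.1²) = 9.116 m
R = A/P = 8.071/9.116 = 0.8853 m
S = (Q·n / (1·A·R^(2/3)))² = (36.0×0.018 / (1×8.071×0.9220))² = 0.007583

0.00758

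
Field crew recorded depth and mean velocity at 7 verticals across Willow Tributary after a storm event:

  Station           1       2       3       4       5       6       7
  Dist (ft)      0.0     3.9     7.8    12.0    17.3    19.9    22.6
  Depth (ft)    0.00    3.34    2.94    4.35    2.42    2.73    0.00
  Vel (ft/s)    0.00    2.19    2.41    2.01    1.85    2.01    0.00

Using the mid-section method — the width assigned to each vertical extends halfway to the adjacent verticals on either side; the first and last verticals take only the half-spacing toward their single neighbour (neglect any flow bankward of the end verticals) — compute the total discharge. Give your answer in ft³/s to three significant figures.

w_2 = (7.8 − 0.0)/2 = 3.9 ft; q_2 = 2.19 × 3.34 × 3.9 = 28.53 ft³/s
w_3 = (12.0 − 3.9)/2 = 4.05 ft; q_3 = 2.41 × 2.94 × 4.05 = 28.70 ft³/s
w_4 = (17.3 − 7.8)/2 = 4.75 ft; q_4 = 2.01 × 4.35 × 4.75 = 41.53 ft³/s
w_5 = (19.9 − 12.0)/2 = 3.95 ft; q_5 = 1.85 × 2.42 × 3.95 = 17.68 ft³/s
w_6 = (22.6 − 17.3)/2 = 2.65 ft; q_6 = 2.01 × 2.73 × 2.65 = 14.54 ft³/s
Stations 1, 7 contribute zero (depth or velocity is 0).
Q = Σ qᵢ = 131.0 ft³/s

131 ft³/s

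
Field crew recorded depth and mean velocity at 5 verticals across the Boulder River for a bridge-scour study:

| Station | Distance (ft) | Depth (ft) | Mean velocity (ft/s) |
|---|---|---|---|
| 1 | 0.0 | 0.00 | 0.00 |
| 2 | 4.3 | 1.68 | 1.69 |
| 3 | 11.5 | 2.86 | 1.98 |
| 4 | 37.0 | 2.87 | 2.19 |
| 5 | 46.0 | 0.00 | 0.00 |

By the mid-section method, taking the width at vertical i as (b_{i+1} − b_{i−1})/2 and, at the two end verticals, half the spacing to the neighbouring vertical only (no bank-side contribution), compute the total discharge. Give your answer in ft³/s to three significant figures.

w_2 = (11.5 − 0.0)/2 = 5.75 ft; q_2 = 1.69 × 1.68 × 5.75 = 16.33 ft³/s
w_3 = (37.0 − 4.3)/2 = 16.35 ft; q_3 = 1.98 × 2.86 × 16.35 = 92.59 ft³/s
w_4 = (46.0 − 11.5)/2 = 17.25 ft; q_4 = 2.19 × 2.87 × 17.25 = 108.4 ft³/s
Stations 1, 5 contribute zero (depth or velocity is 0).
Q = Σ qᵢ = 217.3 ft³/s

217 ft³/s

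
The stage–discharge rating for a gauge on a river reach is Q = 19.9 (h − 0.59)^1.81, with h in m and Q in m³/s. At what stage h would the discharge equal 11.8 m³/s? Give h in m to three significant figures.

h − h₀ = (Q/C)^(1/b) = (11.8/19.9)^(1/1.81) = 0.7492 m
h = 0.59 + 0.7492 = 1.339 m

1.34 m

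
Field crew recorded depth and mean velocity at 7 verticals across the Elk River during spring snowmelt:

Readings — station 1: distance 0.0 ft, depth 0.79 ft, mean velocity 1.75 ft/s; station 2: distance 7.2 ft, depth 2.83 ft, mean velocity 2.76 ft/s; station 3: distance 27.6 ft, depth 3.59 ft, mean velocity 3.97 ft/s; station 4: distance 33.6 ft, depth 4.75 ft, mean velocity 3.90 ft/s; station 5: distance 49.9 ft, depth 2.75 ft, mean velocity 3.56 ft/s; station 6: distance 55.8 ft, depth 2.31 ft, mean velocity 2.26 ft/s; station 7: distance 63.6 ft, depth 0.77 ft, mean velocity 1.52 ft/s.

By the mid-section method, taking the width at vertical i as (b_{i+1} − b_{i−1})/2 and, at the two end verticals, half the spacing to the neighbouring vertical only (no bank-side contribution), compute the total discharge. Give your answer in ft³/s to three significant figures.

w_1 = (7.2 − 0.0)/2 = 3.6 ft; q_1 = 1.75 × 0.79 × 3.6 = 4.977 ft³/s
w_2 = (27.6 − 0.0)/2 = 13.8 ft; q_2 = 2.76 × 2.83 × 13.8 = 107.8 ft³/s
w_3 = (33.6 − 7.2)/2 = 13.2 ft; q_3 = 3.97 × 3.59 × 13.2 = 188.1 ft³/s
w_4 = (49.9 − 27.6)/2 = 11.15 ft; q_4 = 3.90 × 4.75 × 11.15 = 206.6 ft³/s
w_5 = (55.8 − 33.6)/2 = 11.1 ft; q_5 = 3.56 × 2.75 × 11.1 = 108.7 ft³/s
w_6 = (63.6 − 49.9)/2 = 6.85 ft; q_6 = 2.26 × 2.31 × 6.85 = 35.76 ft³/s
w_7 = (63.6 − 55.8)/2 = 3.9 ft; q_7 = 1.52 × 0.77 × 3.9 = 4.565 ft³/s
Q = Σ qᵢ = 656.4 ft³/s

656 ft³/s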